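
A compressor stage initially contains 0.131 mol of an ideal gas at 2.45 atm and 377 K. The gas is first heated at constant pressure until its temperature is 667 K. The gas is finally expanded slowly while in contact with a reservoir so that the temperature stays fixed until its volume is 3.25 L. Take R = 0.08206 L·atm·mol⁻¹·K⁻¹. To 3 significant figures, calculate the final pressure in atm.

P₃ ≈ 2.21 atm

From PV = nRT: V₁ = nRT₁/P₁ = 1.654 L.
P constant ⇒ V ∝ T: P₂ = P₁; V₂ = V₁·(T₂/T₁) = 2.927 L.
T constant ⇒ Boyle's law P V = const: T₃ = T₂; P₃ = P₂·(V₂/V₃) = 2.206 atm.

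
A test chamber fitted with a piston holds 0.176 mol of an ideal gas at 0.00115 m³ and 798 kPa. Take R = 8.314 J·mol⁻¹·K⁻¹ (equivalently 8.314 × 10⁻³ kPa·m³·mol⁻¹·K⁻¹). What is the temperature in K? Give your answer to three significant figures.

PV = nRT ⇒ T = PV/(nR) = (798 × 0.00115) / (0.176 × 8.314 × 10⁻³)

T ≈ 627 K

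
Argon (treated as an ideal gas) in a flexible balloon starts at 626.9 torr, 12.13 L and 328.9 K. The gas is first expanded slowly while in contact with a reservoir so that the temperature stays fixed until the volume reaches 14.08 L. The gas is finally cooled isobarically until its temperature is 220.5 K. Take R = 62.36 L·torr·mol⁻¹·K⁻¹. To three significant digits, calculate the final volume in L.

V₃ ≈ 9.44 L

Isothermal, so P V is constant: T₂ = T₁; P₂ = P₁·(V₁/V₂) = 540.1 torr.
Isobaric, so V/T is constant: P₃ = P₂; V₃ = V₂·(T₃/T₂) = 9.439 L.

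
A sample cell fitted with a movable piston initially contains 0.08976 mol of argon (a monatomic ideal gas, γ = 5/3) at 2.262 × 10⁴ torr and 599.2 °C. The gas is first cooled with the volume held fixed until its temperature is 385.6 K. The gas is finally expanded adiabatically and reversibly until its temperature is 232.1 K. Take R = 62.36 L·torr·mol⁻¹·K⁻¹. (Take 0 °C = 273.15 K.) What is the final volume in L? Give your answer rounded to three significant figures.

Convert: T₁ = 872.4 K.
From PV = nRT: V₁ = nRT₁/P₁ = 0.2159 L.
V constant ⇒ P ∝ T: V₂ = V₁; P₂ = P₁·(T₂/T₁) = 9999 torr.
Reversible adiabatic, γ = 5/3: P₃ = P₂·(T₃/T₂)^(γ/(γ−1)) = 2811 torr; V₃ = V₂·(T₂/T₃)^(1/(γ−1)) = 0.4623 L.

V₃ ≈ 0.462 L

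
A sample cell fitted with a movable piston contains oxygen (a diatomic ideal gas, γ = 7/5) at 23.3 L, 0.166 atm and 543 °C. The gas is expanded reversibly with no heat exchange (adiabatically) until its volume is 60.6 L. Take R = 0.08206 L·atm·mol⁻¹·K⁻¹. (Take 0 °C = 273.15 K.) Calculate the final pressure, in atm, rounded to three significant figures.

P₂ ≈ 0.0435 atm

Convert: T₁ = 816.1 K.
Adiabatic (γ = 7/5), T V^(γ−1) and P V^γ constant: T₂ = T₁·(V₁/V₂)^(γ−1) = 556.8 K; P₂ = P₁·(V₁/V₂)^γ = 0.04355 atm.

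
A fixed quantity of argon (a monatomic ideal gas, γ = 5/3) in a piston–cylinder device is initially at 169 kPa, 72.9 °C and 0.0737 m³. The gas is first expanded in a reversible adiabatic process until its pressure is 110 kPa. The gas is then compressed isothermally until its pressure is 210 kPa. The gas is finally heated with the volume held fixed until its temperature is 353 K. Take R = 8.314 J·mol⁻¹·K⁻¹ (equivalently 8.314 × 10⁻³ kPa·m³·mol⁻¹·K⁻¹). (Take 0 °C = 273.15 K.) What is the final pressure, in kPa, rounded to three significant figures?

Convert: T₁ = 346.0 K.
Adiabatic (γ = 5/3), T V^(γ−1) and P V^γ constant: T₂ = T₁·(P₂/P₁)^((γ−1)/γ) = 291.4 K; V₂ = V₁·(P₁/P₂)^(1/γ) = 0.09536 m³.
Isothermal, so P V is constant: T₃ = T₂; V₃ = V₂·(P₂/P₃) = 0.04995 m³.
V constant ⇒ P ∝ T: V₄ = V₃; P₄ = P₃·(T₄/T₃) = 254.4 kPa.

P₄ ≈ 254 kPa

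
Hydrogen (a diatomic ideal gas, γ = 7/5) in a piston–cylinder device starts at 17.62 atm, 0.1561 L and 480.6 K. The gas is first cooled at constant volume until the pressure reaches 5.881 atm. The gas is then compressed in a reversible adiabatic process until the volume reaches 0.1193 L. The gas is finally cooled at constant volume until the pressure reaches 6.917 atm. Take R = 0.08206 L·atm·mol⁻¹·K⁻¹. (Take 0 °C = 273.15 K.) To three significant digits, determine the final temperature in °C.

T₄ ≈ -129 °C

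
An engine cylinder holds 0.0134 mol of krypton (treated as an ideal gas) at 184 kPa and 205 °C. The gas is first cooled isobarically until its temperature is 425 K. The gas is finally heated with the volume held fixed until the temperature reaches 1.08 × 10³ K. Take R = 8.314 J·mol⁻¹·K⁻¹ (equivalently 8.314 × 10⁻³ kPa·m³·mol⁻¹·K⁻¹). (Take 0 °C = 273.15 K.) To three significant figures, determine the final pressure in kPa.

P₃ ≈ 468 kPa

Convert: T₁ = 478.1 K.
From PV = nRT: V₁ = nRT₁/P₁ = 0.0002895 m³.
P constant ⇒ V ∝ T: P₂ = P₁; V₂ = V₁·(T₂/T₁) = 0.0002573 m³.
V constant ⇒ P ∝ T: V₃ = V₂; P₃ = P₂·(T₃/T₂) = 467.6 kPa.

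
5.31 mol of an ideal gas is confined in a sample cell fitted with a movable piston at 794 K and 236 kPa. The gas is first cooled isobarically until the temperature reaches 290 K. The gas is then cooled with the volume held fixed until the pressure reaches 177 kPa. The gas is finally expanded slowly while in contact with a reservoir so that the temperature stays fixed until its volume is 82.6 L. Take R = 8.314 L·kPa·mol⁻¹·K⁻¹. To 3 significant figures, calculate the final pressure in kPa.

From PV = nRT: V₁ = nRT₁/P₁ = 148.5 L.
Isobaric, so V/T is constant: P₂ = P₁; V₂ = V₁·(T₂/T₁) = 54.25 L.
Isochoric, so P/T is constant: V₃ = V₂; T₃ = T₂·(P₃/P₂) = 217.5 K.
Isothermal, so P V is constant: T₄ = T₃; P₄ = P₃·(V₃/V₄) = 116.2 kPa.

P₄ ≈ 116 kPa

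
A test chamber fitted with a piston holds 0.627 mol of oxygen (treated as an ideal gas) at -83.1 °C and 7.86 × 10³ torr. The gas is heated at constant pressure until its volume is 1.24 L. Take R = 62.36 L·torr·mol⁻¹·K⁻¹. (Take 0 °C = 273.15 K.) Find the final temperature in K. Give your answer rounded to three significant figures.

Convert: T₁ = 190.0 K.
From PV = nRT: V₁ = nRT₁/P₁ = 0.9454 L.
P constant ⇒ V ∝ T: P₂ = P₁; T₂ = T₁·(V₂/V₁) = 249.3 K.

T₂ ≈ 249 K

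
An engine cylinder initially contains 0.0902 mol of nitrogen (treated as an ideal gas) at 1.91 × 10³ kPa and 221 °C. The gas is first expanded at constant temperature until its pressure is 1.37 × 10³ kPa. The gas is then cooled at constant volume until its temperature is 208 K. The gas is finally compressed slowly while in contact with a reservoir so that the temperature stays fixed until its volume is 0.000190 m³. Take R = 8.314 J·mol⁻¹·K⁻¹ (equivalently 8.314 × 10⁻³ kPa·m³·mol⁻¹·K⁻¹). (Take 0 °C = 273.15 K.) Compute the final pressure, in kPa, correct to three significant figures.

Convert: T₁ = 494.1 K.
From PV = nRT: V₁ = nRT₁/P₁ = 0.0001940 m³.
T constant ⇒ Boyle's law P V = const: T₂ = T₁; V₂ = V₁·(P₁/P₂) = 0.0002705 m³.
Isochoric, so P/T is constant: V₃ = V₂; P₃ = P₂·(T₃/T₂) = 576.7 kPa.
T constant ⇒ Boyle's law P V = const: T₄ = T₃; P₄ = P₃·(V₃/V₄) = 821.0 kPa.

P₄ ≈ 821 kPa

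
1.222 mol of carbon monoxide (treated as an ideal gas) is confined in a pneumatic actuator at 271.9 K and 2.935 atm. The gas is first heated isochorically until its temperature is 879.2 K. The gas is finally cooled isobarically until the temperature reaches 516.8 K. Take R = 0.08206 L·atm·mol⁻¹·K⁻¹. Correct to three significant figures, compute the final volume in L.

V₃ ≈ 5.46 L

From PV = nRT: V₁ = nRT₁/P₁ = 9.290 L.
V constant ⇒ P ∝ T: V₂ = V₁; P₂ = P₁·(T₂/T₁) = 9.490 atm.
P constant ⇒ V ∝ T: P₃ = P₂; V₃ = V₂·(T₃/T₂) = 5.461 L.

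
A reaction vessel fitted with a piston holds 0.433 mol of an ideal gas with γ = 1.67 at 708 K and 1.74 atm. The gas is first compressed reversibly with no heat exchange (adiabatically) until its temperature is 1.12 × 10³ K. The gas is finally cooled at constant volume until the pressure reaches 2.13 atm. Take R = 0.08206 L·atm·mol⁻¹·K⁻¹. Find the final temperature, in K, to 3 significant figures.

From PV = nRT: V₁ = nRT₁/P₁ = 14.46 L.
Reversible adiabatic, γ = 1.67: P₂ = P₁·(T₂/T₁)^(γ/(γ−1)) = 5.458 atm; V₂ = V₁·(T₁/T₂)^(1/(γ−1)) = 7.291 L.
V constant ⇒ P ∝ T: V₃ = V₂; T₃ = T₂·(P₃/P₂) = 437.1 K.

T₃ ≈ 437 K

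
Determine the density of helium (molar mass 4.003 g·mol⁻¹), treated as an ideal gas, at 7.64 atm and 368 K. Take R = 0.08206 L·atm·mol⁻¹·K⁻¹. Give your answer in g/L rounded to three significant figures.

ρ = PM/(RT) = (7.64 × 4.003) / (0.08206 × 368.0)

ρ ≈ 1.01 g/L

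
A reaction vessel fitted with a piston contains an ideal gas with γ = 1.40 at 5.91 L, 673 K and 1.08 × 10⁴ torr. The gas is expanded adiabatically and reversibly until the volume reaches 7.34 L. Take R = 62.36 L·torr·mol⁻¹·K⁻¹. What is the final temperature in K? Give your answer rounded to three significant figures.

T₂ ≈ 617 K

Reversible adiabatic, γ = 1.40: T₂ = T₁·(V₁/V₂)^(γ−1) = 617.1 K; P₂ = P₁·(V₁/V₂)^γ = 7974 torr.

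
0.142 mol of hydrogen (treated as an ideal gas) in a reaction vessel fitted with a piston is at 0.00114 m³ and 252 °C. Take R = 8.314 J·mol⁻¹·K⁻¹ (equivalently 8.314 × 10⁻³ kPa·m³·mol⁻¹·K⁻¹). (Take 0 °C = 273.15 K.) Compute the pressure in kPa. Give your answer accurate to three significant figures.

Convert: T = 525.15 K.
PV = nRT ⇒ P = nRT/V = (0.142 × 8.314 × 10⁻³ × 525.15) / 0.00114

P ≈ 544 kPa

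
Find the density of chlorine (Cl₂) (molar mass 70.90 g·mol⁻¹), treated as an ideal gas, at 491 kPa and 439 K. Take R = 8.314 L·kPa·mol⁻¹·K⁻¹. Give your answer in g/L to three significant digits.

ρ ≈ 9.54 g/L

ρ = PM/(RT) = (491 × 70.90) / (8.314 × 439.0)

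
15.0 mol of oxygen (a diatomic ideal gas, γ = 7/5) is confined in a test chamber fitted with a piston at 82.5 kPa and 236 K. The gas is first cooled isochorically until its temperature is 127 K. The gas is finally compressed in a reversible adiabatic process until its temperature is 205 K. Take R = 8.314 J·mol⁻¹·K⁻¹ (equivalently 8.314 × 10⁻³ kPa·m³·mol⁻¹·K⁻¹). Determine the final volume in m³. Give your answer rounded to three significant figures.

From PV = nRT: V₁ = nRT₁/P₁ = 0.3567 m³.
Isochoric, so P/T is constant: V₂ = V₁; P₂ = P₁·(T₂/T₁) = 44.40 kPa.
Reversible adiabatic, γ = 7/5: P₃ = P₂·(T₃/T₂)^(γ/(γ−1)) = 237.2 kPa; V₃ = V₂·(T₂/T₃)^(1/(γ−1)) = 0.1078 m³.

V₃ ≈ 0.108 m³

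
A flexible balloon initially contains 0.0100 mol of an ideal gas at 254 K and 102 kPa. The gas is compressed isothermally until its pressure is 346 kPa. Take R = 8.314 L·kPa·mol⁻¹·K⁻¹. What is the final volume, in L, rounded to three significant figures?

From PV = nRT: V₁ = nRT₁/P₁ = 0.2070 L.
Isothermal, so P V is constant: T₂ = T₁; V₂ = V₁·(P₁/P₂) = 0.06103 L.

V₂ ≈ 0.0610 L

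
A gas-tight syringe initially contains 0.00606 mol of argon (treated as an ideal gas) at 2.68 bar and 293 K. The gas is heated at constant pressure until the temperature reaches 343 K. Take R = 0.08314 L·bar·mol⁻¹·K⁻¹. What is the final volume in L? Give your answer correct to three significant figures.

V₂ ≈ 0.0645 L

From PV = nRT: V₁ = nRT₁/P₁ = 0.05508 L.
Isobaric, so V/T is constant: P₂ = P₁; V₂ = V₁·(T₂/T₁) = 0.06448 L.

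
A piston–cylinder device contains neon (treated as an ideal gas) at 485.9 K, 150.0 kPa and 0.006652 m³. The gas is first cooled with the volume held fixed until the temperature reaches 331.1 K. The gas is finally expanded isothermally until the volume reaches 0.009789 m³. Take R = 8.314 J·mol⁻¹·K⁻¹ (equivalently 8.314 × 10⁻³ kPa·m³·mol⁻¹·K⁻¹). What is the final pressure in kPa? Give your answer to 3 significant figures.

V constant ⇒ P ∝ T: V₂ = V₁; P₂ = P₁·(T₂/T₁) = 102.2 kPa.
T constant ⇒ Boyle's law P V = const: T₃ = T₂; P₃ = P₂·(V₂/V₃) = 69.46 kPa.

P₃ ≈ 69.5 kPa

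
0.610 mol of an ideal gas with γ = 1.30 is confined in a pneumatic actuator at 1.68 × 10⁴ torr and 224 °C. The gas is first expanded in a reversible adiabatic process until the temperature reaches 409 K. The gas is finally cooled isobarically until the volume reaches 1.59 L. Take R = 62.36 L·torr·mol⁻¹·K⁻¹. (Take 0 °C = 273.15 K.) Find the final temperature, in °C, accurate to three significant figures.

T₃ ≈ 28.3 °C

Convert: T₁ = 497.1 K.
From PV = nRT: V₁ = nRT₁/P₁ = 1.126 L.
Reversible adiabatic, γ = 1.30: P₂ = P₁·(T₂/T₁)^(γ/(γ−1)) = 7211 torr; V₂ = V₁·(T₁/T₂)^(1/(γ−1)) = 2.158 L.
Isobaric, so V/T is constant: P₃ = P₂; T₃ = T₂·(V₃/V₂) = 301.4 K.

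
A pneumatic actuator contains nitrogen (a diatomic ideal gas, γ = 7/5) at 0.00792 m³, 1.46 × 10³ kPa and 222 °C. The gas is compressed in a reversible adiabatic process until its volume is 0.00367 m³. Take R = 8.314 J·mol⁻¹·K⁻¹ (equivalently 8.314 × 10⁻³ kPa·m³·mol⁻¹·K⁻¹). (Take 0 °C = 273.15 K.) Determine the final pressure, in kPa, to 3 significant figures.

P₂ ≈ 4.29e+03 kPa

Convert: T₁ = 495.1 K.
Adiabatic (γ = 7/5), T V^(γ−1) and P V^γ constant: T₂ = T₁·(V₁/V₂)^(γ−1) = 673.5 K; P₂ = P₁·(V₁/V₂)^γ = 4286 kPa.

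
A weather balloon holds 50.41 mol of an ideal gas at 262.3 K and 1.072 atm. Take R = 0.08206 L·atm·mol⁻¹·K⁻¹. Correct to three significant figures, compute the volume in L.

V ≈ 1.01e+03 L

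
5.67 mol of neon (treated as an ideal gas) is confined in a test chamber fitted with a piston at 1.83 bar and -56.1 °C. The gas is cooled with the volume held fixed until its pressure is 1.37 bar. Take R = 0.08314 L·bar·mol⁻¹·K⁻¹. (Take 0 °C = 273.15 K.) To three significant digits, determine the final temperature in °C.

T₂ ≈ -111 °C

Convert: T₁ = 217.0 K.
From PV = nRT: V₁ = nRT₁/P₁ = 55.91 L.
Isochoric, so P/T is constant: V₂ = V₁; T₂ = T₁·(P₂/P₁) = 162.5 K.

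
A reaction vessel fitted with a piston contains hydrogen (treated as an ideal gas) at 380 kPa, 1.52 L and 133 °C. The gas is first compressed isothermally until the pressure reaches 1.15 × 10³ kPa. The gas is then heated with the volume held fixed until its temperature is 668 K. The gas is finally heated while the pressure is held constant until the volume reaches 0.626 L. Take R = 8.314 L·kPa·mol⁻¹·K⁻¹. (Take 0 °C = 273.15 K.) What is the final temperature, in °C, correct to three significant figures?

T₄ ≈ 559 °C

Convert: T₁ = 406.1 K.
T constant ⇒ Boyle's law P V = const: T₂ = T₁; V₂ = V₁·(P₁/P₂) = 0.5023 L.
V constant ⇒ P ∝ T: V₃ = V₂; P₃ = P₂·(T₃/T₂) = 1891 kPa.
P constant ⇒ V ∝ T: P₄ = P₃; T₄ = T₃·(V₄/V₃) = 832.6 K.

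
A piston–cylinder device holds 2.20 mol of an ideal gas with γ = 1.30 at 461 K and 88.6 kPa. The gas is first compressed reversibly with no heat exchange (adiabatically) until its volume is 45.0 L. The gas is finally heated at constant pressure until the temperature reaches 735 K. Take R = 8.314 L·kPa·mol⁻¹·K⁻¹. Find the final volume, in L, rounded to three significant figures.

From PV = nRT: V₁ = nRT₁/P₁ = 95.17 L.
Reversible adiabatic, γ = 1.30: T₂ = T₁·(V₁/V₂)^(γ−1) = 577.1 K; P₂ = P₁·(V₁/V₂)^γ = 234.6 kPa.
P constant ⇒ V ∝ T: P₃ = P₂; V₃ = V₂·(T₃/T₂) = 57.31 L.

V₃ ≈ 57.3 L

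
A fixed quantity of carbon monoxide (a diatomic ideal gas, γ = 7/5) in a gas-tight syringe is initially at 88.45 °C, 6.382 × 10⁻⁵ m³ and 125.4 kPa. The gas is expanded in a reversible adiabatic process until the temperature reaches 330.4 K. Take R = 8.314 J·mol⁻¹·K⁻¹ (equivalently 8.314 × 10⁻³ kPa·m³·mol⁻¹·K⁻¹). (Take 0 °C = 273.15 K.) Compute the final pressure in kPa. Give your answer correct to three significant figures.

P₂ ≈ 91.4 kPa

Convert: T₁ = 361.6 K.
Adiabatic (γ = 7/5), T V^(γ−1) and P V^γ constant: P₂ = P₁·(T₂/T₁)^(γ/(γ−1)) = 91.44 kPa; V₂ = V₁·(T₁/T₂)^(1/(γ−1)) = 7.997e-05 m³.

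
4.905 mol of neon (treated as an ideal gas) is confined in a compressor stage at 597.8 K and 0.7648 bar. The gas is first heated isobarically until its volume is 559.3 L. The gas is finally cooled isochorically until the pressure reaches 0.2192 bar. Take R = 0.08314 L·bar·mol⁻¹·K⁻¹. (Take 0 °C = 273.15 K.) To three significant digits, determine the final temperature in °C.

T₃ ≈ 27.5 °C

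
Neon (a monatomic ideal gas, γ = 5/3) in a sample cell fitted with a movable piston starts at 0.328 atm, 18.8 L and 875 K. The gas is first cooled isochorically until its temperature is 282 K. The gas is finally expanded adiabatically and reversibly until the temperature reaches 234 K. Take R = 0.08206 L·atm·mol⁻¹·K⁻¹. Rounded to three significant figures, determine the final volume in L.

Isochoric, so P/T is constant: V₂ = V₁; P₂ = P₁·(T₂/T₁) = 0.1057 atm.
Reversible adiabatic, γ = 5/3: P₃ = P₂·(T₃/T₂)^(γ/(γ−1)) = 0.06630 atm; V₃ = V₂·(T₂/T₃)^(1/(γ−1)) = 24.87 L.

V₃ ≈ 24.9 L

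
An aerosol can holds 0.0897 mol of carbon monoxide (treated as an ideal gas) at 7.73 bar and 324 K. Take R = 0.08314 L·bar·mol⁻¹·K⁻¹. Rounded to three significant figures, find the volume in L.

PV = nRT ⇒ V = nRT/P = (0.0897 × 0.08314 × 324) / 7.73

V ≈ 0.313 L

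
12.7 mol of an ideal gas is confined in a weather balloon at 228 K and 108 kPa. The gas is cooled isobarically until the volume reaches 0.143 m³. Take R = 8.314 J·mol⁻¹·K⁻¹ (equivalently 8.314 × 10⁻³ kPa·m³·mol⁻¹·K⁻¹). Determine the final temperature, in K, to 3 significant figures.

From PV = nRT: V₁ = nRT₁/P₁ = 0.2229 m³.
Isobaric, so V/T is constant: P₂ = P₁; T₂ = T₁·(V₂/V₁) = 146.3 K.

T₂ ≈ 146 K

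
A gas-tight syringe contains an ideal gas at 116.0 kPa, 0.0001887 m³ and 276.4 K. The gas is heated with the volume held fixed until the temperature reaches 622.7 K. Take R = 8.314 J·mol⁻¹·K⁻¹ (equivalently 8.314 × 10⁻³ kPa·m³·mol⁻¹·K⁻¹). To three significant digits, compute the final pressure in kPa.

P₂ ≈ 261 kPa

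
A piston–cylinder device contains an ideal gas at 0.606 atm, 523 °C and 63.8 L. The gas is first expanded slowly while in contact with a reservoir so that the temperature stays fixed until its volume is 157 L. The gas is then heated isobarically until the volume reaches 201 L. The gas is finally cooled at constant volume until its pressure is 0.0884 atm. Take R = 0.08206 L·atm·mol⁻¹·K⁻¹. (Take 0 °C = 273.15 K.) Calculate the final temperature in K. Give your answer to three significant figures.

Convert: T₁ = 796.1 K.
T constant ⇒ Boyle's law P V = const: T₂ = T₁; P₂ = P₁·(V₁/V₂) = 0.2463 atm.
Isobaric, so V/T is constant: P₃ = P₂; T₃ = T₂·(V₃/V₂) = 1019 K.
V constant ⇒ P ∝ T: V₄ = V₃; T₄ = T₃·(P₄/P₃) = 365.9 K.

T₄ ≈ 366 K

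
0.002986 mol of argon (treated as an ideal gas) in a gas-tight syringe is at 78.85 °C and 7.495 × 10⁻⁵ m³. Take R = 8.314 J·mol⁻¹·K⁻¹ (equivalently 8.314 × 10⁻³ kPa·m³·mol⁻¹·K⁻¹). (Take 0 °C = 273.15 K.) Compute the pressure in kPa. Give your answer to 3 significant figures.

P ≈ 117 kPa

Convert: T = 352.00 K.
PV = nRT ⇒ P = nRT/V = (0.002986 × 8.314 × 10⁻³ × 352.00) / 7.495e-05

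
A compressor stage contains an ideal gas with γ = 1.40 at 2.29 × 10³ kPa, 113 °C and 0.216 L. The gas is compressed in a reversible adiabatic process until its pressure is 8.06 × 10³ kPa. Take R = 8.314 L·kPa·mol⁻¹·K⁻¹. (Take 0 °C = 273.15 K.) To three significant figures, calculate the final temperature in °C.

T₂ ≈ 280 °C

Convert: T₁ = 386.1 K.
Adiabatic (γ = 1.40), T V^(γ−1) and P V^γ constant: T₂ = T₁·(P₂/P₁)^((γ−1)/γ) = 553.2 K; V₂ = V₁·(P₁/P₂)^(1/γ) = 0.08792 L.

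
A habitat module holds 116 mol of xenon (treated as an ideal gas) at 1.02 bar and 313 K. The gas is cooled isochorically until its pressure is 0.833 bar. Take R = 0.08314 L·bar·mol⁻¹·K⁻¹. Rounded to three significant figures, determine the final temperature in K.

T₂ ≈ 256 K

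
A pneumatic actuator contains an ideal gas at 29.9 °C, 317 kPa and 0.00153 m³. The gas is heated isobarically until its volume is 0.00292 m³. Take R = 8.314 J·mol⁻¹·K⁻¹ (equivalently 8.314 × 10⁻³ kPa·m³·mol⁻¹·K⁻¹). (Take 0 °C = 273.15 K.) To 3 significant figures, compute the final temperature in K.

Convert: T₁ = 303.0 K.
P constant ⇒ V ∝ T: P₂ = P₁; T₂ = T₁·(V₂/V₁) = 578.4 K.

T₂ ≈ 578 K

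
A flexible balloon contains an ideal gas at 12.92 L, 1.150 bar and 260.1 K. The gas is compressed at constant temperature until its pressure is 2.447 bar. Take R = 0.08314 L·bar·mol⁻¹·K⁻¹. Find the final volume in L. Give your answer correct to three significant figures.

V₂ ≈ 6.07 L

T constant ⇒ Boyle's law P V = const: T₂ = T₁; V₂ = V₁·(P₁/P₂) = 6.072 L.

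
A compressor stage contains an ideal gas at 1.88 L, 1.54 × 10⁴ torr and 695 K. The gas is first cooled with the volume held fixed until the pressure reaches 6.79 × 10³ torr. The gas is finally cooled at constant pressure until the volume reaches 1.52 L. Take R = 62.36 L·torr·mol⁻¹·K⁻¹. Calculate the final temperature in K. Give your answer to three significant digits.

Isochoric, so P/T is constant: V₂ = V₁; T₂ = T₁·(P₂/P₁) = 306.4 K.
Isobaric, so V/T is constant: P₃ = P₂; T₃ = T₂·(V₃/V₂) = 247.8 K.

T₃ ≈ 248 K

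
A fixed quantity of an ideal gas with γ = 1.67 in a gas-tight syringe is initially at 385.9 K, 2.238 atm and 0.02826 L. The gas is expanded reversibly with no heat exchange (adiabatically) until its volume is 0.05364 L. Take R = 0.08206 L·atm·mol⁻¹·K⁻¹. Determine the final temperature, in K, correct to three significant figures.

T₂ ≈ 251 K

Adiabatic (γ = 1.67), T V^(γ−1) and P V^γ constant: T₂ = T₁·(V₁/V₂)^(γ−1) = 251.2 K; P₂ = P₁·(V₁/V₂)^γ = 0.7675 atm.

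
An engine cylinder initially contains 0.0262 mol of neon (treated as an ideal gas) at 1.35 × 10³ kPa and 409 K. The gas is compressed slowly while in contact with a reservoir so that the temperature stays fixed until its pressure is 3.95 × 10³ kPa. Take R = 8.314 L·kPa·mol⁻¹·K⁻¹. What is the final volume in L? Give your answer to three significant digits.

From PV = nRT: V₁ = nRT₁/P₁ = 0.06599 L.
Isothermal, so P V is constant: T₂ = T₁; V₂ = V₁·(P₁/P₂) = 0.02255 L.

V₂ ≈ 0.0226 L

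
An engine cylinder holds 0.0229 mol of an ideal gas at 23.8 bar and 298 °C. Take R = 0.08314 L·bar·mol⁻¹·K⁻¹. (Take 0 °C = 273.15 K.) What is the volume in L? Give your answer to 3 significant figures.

Convert: T = 571.15 K.
PV = nRT ⇒ V = nRT/P = (0.0229 × 0.08314 × 571.15) / 23.8

V ≈ 0.0457 L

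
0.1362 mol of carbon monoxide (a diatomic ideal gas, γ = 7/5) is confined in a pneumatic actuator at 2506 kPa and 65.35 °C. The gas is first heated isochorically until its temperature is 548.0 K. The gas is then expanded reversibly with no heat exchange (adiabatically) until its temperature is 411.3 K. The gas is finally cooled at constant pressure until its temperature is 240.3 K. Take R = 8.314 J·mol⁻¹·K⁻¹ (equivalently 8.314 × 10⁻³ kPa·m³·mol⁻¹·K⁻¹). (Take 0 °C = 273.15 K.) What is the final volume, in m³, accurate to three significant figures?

V₄ ≈ 0.000183 m³

Convert: T₁ = 338.5 K.
From PV = nRT: V₁ = nRT₁/P₁ = 0.0001530 m³.
V constant ⇒ P ∝ T: V₂ = V₁; P₂ = P₁·(T₂/T₁) = 4057 kPa.
Reversible adiabatic, γ = 7/5: P₃ = P₂·(T₃/T₂)^(γ/(γ−1)) = 1486 kPa; V₃ = V₂·(T₂/T₃)^(1/(γ−1)) = 0.0003134 m³.
Isobaric, so V/T is constant: P₄ = P₃; V₄ = V₃·(T₄/T₃) = 0.0001831 m³.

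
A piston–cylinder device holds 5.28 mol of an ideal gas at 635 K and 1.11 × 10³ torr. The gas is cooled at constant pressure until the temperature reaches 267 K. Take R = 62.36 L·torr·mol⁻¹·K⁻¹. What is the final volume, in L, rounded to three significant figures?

V₂ ≈ 79.2 L

From PV = nRT: V₁ = nRT₁/P₁ = 188.4 L.
Isobaric, so V/T is constant: P₂ = P₁; V₂ = V₁·(T₂/T₁) = 79.20 L.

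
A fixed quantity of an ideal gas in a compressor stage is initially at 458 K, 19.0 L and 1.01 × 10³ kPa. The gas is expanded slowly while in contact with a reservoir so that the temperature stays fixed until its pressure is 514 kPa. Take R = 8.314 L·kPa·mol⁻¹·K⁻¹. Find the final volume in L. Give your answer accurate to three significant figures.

V₂ ≈ 37.3 L

T constant ⇒ Boyle's law P V = const: T₂ = T₁; V₂ = V₁·(P₁/P₂) = 37.33 L.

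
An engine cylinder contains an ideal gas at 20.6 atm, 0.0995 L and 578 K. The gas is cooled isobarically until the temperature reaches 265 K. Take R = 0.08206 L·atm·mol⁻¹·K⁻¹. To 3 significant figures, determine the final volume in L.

P constant ⇒ V ∝ T: P₂ = P₁; V₂ = V₁·(T₂/T₁) = 0.04562 L.

V₂ ≈ 0.0456 L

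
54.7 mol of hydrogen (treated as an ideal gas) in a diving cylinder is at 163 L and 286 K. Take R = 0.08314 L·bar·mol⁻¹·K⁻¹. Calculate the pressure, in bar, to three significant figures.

P ≈ 7.98 bar

PV = nRT ⇒ P = nRT/V = (54.7 × 0.08314 × 286) / 163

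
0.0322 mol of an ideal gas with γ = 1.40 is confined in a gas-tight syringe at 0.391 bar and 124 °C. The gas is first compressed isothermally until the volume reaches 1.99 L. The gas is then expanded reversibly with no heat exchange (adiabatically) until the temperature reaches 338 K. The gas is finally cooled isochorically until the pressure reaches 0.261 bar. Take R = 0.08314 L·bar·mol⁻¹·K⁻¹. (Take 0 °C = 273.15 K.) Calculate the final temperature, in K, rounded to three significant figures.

T₄ ≈ 290 K

Convert: T₁ = 397.1 K.
From PV = nRT: V₁ = nRT₁/P₁ = 2.719 L.
Isothermal, so P V is constant: T₂ = T₁; P₂ = P₁·(V₁/V₂) = 0.5343 bar.
Adiabatic (γ = 1.40), T V^(γ−1) and P V^γ constant: P₃ = P₂·(T₃/T₂)^(γ/(γ−1)) = 0.3038 bar; V₃ = V₂·(T₂/T₃)^(1/(γ−1)) = 2.978 L.
V constant ⇒ P ∝ T: V₄ = V₃; T₄ = T₃·(P₄/P₃) = 290.4 K.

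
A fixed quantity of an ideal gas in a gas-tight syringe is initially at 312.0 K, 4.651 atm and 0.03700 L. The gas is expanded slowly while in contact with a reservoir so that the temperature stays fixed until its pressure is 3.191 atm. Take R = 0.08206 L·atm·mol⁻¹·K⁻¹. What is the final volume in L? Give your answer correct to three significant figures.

V₂ ≈ 0.0539 L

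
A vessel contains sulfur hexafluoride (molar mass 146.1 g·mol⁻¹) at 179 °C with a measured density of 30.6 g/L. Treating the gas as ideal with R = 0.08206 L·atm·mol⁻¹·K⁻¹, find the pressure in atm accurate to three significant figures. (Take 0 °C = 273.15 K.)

P ≈ 7.77 atm

ρ = PM/(RT) ⇒ P = ρRT/M = (30.6 × 0.08206 × 452.1) / 146.1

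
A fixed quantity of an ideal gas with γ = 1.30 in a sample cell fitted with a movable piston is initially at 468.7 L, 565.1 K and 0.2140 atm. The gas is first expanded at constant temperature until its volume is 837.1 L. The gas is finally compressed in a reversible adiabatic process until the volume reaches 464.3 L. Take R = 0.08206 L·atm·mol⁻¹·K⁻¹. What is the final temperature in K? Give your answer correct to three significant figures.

T₃ ≈ 674 K

T constant ⇒ Boyle's law P V = const: T₂ = T₁; P₂ = P₁·(V₁/V₂) = 0.1198 atm.
Reversible adiabatic, γ = 1.30: T₃ = T₂·(V₂/V₃)^(γ−1) = 674.4 K; P₃ = P₂·(V₂/V₃)^γ = 0.2578 atm.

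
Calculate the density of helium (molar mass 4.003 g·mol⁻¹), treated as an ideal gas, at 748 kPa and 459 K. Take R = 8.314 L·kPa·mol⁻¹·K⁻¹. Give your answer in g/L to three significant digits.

ρ = PM/(RT) = (748 × 4.003) / (8.314 × 459.0)

ρ ≈ 0.785 g/L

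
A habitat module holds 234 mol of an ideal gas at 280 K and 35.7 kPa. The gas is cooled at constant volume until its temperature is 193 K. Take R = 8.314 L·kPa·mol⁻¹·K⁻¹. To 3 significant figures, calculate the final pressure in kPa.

From PV = nRT: V₁ = nRT₁/P₁ = 1.526e+04 L.
Isochoric, so P/T is constant: V₂ = V₁; P₂ = P₁·(T₂/T₁) = 24.61 kPa.

P₂ ≈ 24.6 kPa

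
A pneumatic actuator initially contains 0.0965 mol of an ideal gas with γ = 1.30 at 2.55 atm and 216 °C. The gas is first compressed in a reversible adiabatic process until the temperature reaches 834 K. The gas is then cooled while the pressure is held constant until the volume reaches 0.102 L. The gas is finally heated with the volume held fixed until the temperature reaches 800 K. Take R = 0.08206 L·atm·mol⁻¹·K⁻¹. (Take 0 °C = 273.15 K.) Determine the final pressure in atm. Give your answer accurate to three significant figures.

P₄ ≈ 62.1 atm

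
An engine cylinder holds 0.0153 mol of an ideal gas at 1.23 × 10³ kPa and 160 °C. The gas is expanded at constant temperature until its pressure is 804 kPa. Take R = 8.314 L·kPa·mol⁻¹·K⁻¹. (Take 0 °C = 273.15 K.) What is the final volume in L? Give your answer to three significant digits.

V₂ ≈ 0.0685 L

Convert: T₁ = 433.1 K.
From PV = nRT: V₁ = nRT₁/P₁ = 0.04480 L.
Isothermal, so P V is constant: T₂ = T₁; V₂ = V₁·(P₁/P₂) = 0.06853 L.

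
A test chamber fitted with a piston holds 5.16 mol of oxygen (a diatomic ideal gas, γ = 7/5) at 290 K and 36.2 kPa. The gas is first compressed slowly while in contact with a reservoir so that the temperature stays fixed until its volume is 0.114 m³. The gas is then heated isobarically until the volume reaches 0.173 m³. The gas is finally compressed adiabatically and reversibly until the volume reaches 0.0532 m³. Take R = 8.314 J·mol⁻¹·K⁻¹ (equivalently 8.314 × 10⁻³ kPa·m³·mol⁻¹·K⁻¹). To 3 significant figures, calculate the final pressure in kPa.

From PV = nRT: V₁ = nRT₁/P₁ = 0.3437 m³.
T constant ⇒ Boyle's law P V = const: T₂ = T₁; P₂ = P₁·(V₁/V₂) = 109.1 kPa.
Isobaric, so V/T is constant: P₃ = P₂; T₃ = T₂·(V₃/V₂) = 440.1 K.
Adiabatic (γ = 7/5), T V^(γ−1) and P V^γ constant: T₄ = T₃·(V₃/V₄)^(γ−1) = 705.3 K; P₄ = P₃·(V₃/V₄)^γ = 568.8 kPa.

P₄ ≈ 569 kPa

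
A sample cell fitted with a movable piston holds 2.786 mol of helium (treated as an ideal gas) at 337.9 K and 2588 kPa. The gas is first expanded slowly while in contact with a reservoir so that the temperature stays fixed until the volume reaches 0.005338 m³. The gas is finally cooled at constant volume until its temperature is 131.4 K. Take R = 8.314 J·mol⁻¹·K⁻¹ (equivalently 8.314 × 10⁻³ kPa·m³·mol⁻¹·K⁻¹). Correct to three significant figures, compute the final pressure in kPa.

From PV = nRT: V₁ = nRT₁/P₁ = 0.003024 m³.
T constant ⇒ Boyle's law P V = const: T₂ = T₁; P₂ = P₁·(V₁/V₂) = 1466 kPa.
V constant ⇒ P ∝ T: V₃ = V₂; P₃ = P₂·(T₃/T₂) = 570.2 kPa.

P₃ ≈ 570 kPa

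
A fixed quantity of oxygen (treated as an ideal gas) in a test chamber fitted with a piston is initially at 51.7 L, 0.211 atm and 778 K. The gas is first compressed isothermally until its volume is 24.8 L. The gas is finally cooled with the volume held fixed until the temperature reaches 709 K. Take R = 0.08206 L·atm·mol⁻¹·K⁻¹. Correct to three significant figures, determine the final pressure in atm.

T constant ⇒ Boyle's law P V = const: T₂ = T₁; P₂ = P₁·(V₁/V₂) = 0.4399 atm.
V constant ⇒ P ∝ T: V₃ = V₂; P₃ = P₂·(T₃/T₂) = 0.4009 atm.

P₃ ≈ 0.401 atm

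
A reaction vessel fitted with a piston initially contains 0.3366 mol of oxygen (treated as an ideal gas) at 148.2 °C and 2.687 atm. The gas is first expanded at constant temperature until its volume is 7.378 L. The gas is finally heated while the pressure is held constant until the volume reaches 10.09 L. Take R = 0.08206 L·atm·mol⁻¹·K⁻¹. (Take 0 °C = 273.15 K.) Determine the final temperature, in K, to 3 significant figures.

T₃ ≈ 576 K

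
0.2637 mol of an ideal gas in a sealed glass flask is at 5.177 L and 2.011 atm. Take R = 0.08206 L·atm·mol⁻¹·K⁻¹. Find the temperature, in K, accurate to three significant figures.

T ≈ 481 K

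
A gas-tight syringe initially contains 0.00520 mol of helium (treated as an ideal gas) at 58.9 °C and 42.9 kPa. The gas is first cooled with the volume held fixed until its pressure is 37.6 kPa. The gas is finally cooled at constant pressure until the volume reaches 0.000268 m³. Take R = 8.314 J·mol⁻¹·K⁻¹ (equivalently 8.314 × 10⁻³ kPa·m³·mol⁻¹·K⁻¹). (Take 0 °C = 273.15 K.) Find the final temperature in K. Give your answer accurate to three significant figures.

Convert: T₁ = 332.0 K.
From PV = nRT: V₁ = nRT₁/P₁ = 0.0003346 m³.
V constant ⇒ P ∝ T: V₂ = V₁; T₂ = T₁·(P₂/P₁) = 291.0 K.
Isobaric, so V/T is constant: P₃ = P₂; T₃ = T₂·(V₃/V₂) = 233.1 K.

T₃ ≈ 233 K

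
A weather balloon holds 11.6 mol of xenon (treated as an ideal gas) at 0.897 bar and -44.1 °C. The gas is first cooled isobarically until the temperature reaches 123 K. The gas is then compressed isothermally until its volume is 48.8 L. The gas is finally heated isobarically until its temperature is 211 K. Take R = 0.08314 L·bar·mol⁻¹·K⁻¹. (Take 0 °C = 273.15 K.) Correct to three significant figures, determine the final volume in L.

Convert: T₁ = 229.0 K.
From PV = nRT: V₁ = nRT₁/P₁ = 246.3 L.
P constant ⇒ V ∝ T: P₂ = P₁; V₂ = V₁·(T₂/T₁) = 132.2 L.
T constant ⇒ Boyle's law P V = const: T₃ = T₂; P₃ = P₂·(V₂/V₃) = 2.431 bar.
Isobaric, so V/T is constant: P₄ = P₃; V₄ = V₃·(T₄/T₃) = 83.71 L.

V₄ ≈ 83.7 L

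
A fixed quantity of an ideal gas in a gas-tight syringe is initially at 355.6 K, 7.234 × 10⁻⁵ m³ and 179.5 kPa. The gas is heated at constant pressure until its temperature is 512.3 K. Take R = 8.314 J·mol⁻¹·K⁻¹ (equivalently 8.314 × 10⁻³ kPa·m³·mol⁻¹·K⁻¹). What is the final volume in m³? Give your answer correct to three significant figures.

V₂ ≈ 0.000104 m³

Isobaric, so V/T is constant: P₂ = P₁; V₂ = V₁·(T₂/T₁) = 0.0001042 m³.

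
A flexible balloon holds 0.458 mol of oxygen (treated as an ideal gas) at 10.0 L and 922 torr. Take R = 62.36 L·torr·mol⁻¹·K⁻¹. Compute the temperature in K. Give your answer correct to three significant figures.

T ≈ 323 K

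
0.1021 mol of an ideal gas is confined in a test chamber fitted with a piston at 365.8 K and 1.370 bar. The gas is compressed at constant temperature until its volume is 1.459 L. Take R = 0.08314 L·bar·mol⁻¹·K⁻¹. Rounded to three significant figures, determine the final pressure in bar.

P₂ ≈ 2.13 bar

From PV = nRT: V₁ = nRT₁/P₁ = 2.267 L.
Isothermal, so P V is constant: T₂ = T₁; P₂ = P₁·(V₁/V₂) = 2.128 bar.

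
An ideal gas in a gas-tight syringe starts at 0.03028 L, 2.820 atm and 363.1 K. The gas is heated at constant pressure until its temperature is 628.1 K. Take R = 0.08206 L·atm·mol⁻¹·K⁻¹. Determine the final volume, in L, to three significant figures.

V₂ ≈ 0.0524 L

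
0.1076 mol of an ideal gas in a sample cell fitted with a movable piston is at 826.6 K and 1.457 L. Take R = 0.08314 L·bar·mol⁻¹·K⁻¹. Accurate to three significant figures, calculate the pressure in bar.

P ≈ 5.08 bar

PV = nRT ⇒ P = nRT/V = (0.1076 × 0.08314 × 826.6) / 1.457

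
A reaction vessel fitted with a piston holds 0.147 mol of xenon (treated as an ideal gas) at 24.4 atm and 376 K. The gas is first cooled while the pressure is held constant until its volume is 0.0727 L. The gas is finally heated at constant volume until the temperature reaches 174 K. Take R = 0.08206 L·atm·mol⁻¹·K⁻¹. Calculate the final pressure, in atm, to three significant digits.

P₃ ≈ 28.9 atm

From PV = nRT: V₁ = nRT₁/P₁ = 0.1859 L.
P constant ⇒ V ∝ T: P₂ = P₁; T₂ = T₁·(V₂/V₁) = 147.1 K.
Isochoric, so P/T is constant: V₃ = V₂; P₃ = P₂·(T₃/T₂) = 28.87 atm.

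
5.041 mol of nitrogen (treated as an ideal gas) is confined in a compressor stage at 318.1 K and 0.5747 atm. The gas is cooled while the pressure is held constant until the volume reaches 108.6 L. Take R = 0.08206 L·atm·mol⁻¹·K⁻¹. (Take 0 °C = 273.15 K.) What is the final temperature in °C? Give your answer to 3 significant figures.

T₂ ≈ -122 °C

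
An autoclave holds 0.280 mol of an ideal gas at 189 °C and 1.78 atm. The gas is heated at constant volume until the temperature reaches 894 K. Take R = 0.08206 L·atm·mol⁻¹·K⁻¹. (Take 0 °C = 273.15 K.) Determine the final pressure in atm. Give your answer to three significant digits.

P₂ ≈ 3.44 atm

Convert: T₁ = 462.1 K.
From PV = nRT: V₁ = nRT₁/P₁ = 5.966 L.
Isochoric, so P/T is constant: V₂ = V₁; P₂ = P₁·(T₂/T₁) = 3.443 atm.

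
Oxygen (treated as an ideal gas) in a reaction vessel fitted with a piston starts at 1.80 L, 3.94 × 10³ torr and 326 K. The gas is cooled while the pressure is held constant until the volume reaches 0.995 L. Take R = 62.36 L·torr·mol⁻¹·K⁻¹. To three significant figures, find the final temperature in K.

T₂ ≈ 180 K

P constant ⇒ V ∝ T: P₂ = P₁; T₂ = T₁·(V₂/V₁) = 180.2 K.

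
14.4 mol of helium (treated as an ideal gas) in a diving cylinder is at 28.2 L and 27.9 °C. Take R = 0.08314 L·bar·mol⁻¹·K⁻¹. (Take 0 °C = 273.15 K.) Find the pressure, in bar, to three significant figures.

Convert: T = 301.05 K.
PV = nRT ⇒ P = nRT/V = (14.4 × 0.08314 × 301.05) / 28.2

P ≈ 12.8 bar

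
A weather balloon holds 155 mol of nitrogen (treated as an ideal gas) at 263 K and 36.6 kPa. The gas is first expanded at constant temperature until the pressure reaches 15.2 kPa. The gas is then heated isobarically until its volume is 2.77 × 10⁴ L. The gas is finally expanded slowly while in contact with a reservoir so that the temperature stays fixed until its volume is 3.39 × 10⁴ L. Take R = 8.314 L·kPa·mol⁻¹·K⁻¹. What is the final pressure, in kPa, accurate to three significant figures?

P₄ ≈ 12.4 kPa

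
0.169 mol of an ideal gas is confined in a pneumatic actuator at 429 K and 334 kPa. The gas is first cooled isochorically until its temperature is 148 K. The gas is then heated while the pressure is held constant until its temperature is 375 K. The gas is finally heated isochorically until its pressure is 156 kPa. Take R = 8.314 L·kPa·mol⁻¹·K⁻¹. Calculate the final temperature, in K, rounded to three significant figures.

T₄ ≈ 508 K

From PV = nRT: V₁ = nRT₁/P₁ = 1.805 L.
V constant ⇒ P ∝ T: V₂ = V₁; P₂ = P₁·(T₂/T₁) = 115.2 kPa.
Isobaric, so V/T is constant: P₃ = P₂; V₃ = V₂·(T₃/T₂) = 4.573 L.
V constant ⇒ P ∝ T: V₄ = V₃; T₄ = T₃·(P₄/P₃) = 507.7 K.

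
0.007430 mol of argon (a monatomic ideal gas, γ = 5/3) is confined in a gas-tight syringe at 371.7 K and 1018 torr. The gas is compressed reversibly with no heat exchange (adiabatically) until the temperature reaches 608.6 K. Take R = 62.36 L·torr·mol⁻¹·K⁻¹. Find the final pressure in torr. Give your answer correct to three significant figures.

From PV = nRT: V₁ = nRT₁/P₁ = 0.1692 L.
Adiabatic (γ = 5/3), T V^(γ−1) and P V^γ constant: P₂ = P₁·(T₂/T₁)^(γ/(γ−1)) = 3492 torr; V₂ = V₁·(T₁/T₂)^(1/(γ−1)) = 0.08075 L.

P₂ ≈ 3.49e+03 torr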